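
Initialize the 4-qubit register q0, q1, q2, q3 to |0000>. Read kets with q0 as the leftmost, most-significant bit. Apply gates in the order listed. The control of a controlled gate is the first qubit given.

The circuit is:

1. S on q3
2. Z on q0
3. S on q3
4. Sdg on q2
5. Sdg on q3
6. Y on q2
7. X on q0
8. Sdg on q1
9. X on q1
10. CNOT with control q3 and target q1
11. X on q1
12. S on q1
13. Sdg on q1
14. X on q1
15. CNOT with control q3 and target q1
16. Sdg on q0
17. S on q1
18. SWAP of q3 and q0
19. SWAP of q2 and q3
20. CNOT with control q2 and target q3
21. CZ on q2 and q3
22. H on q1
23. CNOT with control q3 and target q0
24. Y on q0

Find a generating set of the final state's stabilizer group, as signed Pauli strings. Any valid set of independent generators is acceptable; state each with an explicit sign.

One valid set of independent stabilizer generators is -IXII, -ZIII, -IIZI, +IIIZ (any independent generating set of the same group is equally correct). Key observation: steps 10-15 multiply out to the identity, so the circuit reduces to the remaining gates.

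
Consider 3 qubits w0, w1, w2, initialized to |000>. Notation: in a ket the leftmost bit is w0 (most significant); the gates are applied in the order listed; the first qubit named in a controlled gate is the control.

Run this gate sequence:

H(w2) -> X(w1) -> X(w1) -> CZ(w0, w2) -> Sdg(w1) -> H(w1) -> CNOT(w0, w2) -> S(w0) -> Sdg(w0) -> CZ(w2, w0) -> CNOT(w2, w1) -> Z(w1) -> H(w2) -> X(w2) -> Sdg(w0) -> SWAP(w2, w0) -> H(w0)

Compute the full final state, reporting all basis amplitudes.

The resulting statevector has amplitude 1/2 on |000>, 0 on |001>, -1/2 on |010>, 0 on |011>, -1/2 on |100>, 0 on |101>, 1/2 on |110>, 0 on |111>.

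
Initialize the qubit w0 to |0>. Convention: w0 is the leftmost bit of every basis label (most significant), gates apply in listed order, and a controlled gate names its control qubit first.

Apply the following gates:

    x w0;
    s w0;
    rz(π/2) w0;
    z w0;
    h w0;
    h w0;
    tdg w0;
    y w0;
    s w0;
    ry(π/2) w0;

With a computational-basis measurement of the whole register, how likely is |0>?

The probability of measuring |0> is 1/2.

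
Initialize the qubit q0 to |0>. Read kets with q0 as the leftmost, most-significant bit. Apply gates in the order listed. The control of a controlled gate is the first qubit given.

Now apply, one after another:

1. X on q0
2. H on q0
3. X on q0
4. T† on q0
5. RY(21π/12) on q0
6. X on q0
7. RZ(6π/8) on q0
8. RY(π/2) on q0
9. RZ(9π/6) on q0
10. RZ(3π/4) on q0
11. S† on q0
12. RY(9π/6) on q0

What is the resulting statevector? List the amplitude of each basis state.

The resulting statevector has amplitude sqrt(2)*(2*sqrt(sqrt(2) + 2) + sqrt(2 - sqrt(2))*exp(3*I*pi/4) + sqrt(2 - sqrt(2))*exp(I*pi/4) + (1 + I)*sqrt(2 - sqrt(2)))/8 on |0>, sqrt(2)*(2*sqrt(sqrt(2) + 2) - (1 + I)*sqrt(2 - sqrt(2)) + sqrt(2 - sqrt(2))*exp(3*I*pi/4) + sqrt(2 - sqrt(2))*exp(I*pi/4))/8 on |1>.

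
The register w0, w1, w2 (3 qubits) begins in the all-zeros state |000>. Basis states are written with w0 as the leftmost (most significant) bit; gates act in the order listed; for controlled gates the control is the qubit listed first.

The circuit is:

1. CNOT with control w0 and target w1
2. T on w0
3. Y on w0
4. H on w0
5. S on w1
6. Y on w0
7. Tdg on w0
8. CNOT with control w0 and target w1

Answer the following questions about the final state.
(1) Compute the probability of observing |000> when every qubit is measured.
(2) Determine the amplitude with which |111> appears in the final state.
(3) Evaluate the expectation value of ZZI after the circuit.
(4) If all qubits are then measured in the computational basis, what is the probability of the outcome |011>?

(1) A full measurement returns |000> with probability 1/2.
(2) |111> carries amplitude 0 in the final state.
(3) In the final state, ZZI has expectation 1.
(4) A full measurement returns |011> with probability 0.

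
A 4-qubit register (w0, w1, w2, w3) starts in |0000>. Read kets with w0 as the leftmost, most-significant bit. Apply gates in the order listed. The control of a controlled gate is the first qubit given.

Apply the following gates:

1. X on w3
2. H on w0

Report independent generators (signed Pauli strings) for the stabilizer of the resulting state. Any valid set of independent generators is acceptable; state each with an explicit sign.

One valid set of independent stabilizer generators is +XIII, +IZII, +IIZI, -IIIZ (any independent generating set of the same group is equally correct).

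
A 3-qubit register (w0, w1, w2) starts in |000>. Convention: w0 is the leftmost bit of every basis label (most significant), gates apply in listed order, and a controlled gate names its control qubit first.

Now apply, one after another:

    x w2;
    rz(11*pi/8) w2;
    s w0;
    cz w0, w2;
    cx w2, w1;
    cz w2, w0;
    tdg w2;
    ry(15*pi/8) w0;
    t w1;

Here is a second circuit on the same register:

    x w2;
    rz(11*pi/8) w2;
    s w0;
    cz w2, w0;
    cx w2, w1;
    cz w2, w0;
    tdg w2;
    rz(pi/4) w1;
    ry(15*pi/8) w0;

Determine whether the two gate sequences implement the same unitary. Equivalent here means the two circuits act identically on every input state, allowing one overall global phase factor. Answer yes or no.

Yes — the two circuits implement the same unitary up to a global phase.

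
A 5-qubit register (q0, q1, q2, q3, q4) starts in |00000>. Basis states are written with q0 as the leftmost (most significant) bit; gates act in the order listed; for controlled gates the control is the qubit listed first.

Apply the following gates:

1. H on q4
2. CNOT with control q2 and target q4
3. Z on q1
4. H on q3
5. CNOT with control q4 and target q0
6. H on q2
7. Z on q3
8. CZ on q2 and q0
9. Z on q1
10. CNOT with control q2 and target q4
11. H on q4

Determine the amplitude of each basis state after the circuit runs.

The resulting statevector has amplitude 1/4 on |00000>, 1/4 on |00001>, -1/4 on |00010>, -1/4 on |00011>, 1/4 on |00100>, -1/4 on |00101>, -1/4 on |00110>, 1/4 on |00111>, 0 on |01000>, 0 on |01001>, 0 on |01010>, 0 on |01011>, 0 on |01100>, 0 on |01101>, 0 on |01110>, 0 on |01111>, 1/4 on |10000>, -1/4 on |10001>, -1/4 on |10010>, 1/4 on |10011>, -1/4 on |10100>, -1/4 on |10101>, 1/4 on |10110>, 1/4 on |10111>, 0 on |11000>, 0 on |11001>, 0 on |11010>, 0 on |11011>, 0 on |11100>, 0 on |11101>, 0 on |11110>, 0 on |11111>.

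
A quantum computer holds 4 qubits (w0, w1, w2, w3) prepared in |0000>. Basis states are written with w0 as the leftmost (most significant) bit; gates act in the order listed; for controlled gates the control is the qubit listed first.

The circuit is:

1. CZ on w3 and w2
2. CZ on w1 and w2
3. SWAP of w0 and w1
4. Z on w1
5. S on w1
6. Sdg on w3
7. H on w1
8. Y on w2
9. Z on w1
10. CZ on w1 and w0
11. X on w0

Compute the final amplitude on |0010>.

|0010> carries amplitude 0 in the final state.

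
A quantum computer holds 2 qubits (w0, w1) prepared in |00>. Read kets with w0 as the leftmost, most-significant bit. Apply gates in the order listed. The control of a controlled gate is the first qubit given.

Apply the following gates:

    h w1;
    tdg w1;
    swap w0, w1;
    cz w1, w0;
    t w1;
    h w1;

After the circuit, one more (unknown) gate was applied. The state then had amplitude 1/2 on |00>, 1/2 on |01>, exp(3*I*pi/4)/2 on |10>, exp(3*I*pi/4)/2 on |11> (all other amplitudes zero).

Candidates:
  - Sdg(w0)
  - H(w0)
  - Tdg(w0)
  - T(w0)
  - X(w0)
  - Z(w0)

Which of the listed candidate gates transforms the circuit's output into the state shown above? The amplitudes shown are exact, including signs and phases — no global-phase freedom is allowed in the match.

The unique candidate consistent with the amplitudes is Z(w0).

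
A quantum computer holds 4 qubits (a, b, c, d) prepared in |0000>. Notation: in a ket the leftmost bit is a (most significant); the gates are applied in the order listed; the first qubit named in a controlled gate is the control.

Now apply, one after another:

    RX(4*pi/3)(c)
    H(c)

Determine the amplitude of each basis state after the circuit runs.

The resulting statevector has amplitude -sqrt(2)/4 - sqrt(6)*I/4 on |0000>, -sqrt(2)/4 + sqrt(6)*I/4 on |0010>, and 0 on every other basis state.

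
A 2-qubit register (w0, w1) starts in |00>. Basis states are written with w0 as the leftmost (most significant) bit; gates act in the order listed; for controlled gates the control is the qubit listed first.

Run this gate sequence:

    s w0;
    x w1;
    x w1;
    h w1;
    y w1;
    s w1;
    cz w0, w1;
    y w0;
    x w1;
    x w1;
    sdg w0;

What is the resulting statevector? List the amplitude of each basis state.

After the circuit, the state carries amplitude 0 on |00>, 0 on |01>, -sqrt(2)*I/2 on |10>, -sqrt(2)/2 on |11>.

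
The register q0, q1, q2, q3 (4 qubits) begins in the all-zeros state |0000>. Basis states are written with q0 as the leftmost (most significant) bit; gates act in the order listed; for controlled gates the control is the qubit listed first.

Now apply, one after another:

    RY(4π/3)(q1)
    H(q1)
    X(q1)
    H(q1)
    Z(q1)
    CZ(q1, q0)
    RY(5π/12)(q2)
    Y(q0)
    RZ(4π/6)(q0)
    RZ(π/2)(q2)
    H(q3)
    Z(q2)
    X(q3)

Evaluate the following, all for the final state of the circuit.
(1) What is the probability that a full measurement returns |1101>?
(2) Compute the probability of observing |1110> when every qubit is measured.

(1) Outcome |1101> occurs with probability -3*sqrt(2)/64 + 3*sqrt(6)/64 + 3/16.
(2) A full measurement returns |1110> with probability -3*sqrt(6)/64 + 3*sqrt(2)/64 + 3/16.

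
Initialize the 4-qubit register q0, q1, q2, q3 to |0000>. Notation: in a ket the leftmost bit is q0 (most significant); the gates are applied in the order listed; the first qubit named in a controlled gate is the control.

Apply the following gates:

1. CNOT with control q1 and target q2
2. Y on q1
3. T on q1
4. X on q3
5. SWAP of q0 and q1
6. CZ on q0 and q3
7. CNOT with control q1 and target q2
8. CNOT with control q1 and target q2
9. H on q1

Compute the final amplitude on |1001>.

The final state's coefficient on |1001> equals -sqrt(2)*exp(3*I*pi/4)/2.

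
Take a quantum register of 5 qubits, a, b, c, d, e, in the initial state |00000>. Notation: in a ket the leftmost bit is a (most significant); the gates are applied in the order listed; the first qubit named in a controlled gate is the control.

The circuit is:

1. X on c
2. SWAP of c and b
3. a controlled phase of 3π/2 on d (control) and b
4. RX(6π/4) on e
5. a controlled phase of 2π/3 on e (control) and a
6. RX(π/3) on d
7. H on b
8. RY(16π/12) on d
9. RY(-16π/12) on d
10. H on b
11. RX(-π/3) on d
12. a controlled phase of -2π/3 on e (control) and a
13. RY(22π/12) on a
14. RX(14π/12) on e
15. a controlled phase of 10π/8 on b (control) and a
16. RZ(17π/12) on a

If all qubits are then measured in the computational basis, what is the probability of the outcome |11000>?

A full measurement returns |11000> with probability 1/8 - sqrt(3)/16. Key observation: the block from step 5 through step 12 cancels to the identity and can be dropped.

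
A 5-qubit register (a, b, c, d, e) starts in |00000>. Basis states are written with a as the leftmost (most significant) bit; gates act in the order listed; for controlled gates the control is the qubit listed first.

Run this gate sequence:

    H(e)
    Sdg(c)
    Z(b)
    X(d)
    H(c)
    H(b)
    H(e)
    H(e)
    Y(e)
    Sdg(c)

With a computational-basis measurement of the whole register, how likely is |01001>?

Outcome |01001> occurs with probability 0.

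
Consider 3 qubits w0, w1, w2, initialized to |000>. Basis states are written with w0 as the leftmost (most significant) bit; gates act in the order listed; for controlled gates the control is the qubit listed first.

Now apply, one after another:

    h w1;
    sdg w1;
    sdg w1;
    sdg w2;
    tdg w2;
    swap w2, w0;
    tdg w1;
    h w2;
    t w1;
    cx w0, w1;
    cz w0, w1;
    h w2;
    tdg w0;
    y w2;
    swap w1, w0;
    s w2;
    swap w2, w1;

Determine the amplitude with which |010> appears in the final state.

|010> carries amplitude -sqrt(2)/2 in the final state.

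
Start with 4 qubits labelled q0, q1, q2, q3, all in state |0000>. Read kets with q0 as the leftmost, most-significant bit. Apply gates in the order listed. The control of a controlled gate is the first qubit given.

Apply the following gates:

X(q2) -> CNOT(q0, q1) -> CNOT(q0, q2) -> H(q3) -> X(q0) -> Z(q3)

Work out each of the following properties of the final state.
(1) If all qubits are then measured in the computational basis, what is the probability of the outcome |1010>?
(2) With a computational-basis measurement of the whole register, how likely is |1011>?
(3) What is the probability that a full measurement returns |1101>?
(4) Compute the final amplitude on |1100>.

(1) The probability of measuring |1010> is 1/2.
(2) A full measurement returns |1011> with probability 1/2.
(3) A full measurement returns |1101> with probability 0.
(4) The final state's coefficient on |1100> equals 0.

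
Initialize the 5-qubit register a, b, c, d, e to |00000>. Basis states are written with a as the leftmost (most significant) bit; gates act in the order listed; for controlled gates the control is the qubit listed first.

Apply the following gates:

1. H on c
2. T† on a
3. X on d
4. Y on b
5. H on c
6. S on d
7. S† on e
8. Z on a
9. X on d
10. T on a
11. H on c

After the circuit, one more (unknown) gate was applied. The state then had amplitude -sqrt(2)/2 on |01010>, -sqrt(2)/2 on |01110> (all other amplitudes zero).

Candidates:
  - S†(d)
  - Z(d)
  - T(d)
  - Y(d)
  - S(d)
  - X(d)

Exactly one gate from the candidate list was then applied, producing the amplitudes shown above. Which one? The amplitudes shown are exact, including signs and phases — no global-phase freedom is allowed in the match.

The applied gate was X(d).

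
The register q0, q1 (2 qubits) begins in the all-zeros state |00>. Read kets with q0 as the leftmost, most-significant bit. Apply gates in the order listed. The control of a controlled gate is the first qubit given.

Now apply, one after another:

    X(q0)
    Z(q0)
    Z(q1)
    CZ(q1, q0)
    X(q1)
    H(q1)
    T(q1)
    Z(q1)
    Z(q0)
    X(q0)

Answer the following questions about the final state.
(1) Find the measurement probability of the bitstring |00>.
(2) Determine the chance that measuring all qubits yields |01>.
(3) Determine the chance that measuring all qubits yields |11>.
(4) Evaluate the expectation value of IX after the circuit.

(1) A full measurement returns |00> with probability 1/2.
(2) A full measurement returns |01> with probability 1/2.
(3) The probability of measuring |11> is 0.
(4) The observable IX averages to sqrt(2)/2.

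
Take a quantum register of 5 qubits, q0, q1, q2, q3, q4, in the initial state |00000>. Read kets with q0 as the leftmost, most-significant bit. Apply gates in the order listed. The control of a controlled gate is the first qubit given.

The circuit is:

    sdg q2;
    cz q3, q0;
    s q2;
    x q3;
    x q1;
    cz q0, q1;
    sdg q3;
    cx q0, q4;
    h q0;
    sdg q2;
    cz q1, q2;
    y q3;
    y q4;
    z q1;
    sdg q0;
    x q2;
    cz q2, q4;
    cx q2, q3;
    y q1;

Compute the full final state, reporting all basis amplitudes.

After the circuit, the state carries amplitude -sqrt(2)/2 on |00111>, sqrt(2)*I/2 on |10111>, and 0 on every other basis state.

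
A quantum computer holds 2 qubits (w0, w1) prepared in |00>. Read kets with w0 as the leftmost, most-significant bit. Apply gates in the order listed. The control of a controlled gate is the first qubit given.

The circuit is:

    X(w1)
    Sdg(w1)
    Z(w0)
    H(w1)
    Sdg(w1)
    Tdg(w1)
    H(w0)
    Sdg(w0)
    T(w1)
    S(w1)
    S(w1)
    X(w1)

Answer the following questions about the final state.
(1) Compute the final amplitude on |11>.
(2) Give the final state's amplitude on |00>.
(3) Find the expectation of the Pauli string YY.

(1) The amplitude on |11> is -1/2.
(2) The final state's coefficient on |00> equals -1/2.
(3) The observable YY averages to -1.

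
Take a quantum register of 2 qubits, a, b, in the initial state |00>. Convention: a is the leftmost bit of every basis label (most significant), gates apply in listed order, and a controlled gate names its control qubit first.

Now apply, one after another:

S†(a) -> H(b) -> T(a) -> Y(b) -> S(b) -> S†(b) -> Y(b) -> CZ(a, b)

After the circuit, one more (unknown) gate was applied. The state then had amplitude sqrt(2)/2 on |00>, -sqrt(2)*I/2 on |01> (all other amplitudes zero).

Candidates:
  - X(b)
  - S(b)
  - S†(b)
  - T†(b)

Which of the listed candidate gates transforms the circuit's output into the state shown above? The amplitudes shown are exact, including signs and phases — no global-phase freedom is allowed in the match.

It was S†(b) that produced the state shown. Key observation: gates 4-7 undo each other exactly, leaving only the rest of the circuit to track.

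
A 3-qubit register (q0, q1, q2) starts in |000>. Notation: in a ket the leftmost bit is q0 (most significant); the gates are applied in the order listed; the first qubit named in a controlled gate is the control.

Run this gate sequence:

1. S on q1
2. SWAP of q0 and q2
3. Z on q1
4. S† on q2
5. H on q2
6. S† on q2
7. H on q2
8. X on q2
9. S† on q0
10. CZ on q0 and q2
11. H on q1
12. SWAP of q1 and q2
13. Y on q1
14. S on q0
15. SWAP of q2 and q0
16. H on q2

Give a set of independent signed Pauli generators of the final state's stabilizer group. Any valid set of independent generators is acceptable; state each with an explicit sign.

The final state is stabilized by the group generated by +XII, -IYI, +IIX; other independent generating sets are equally valid.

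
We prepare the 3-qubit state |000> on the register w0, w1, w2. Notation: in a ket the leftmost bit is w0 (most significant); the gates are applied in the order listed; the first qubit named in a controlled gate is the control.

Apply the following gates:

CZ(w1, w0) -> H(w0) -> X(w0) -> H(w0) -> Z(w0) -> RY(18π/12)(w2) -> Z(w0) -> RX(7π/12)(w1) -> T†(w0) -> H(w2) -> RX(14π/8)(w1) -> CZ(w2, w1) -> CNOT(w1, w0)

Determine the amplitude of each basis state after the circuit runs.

The final amplitudes are sqrt(3)/2 on |001>, I/2 on |111>, and 0 on every other basis state. Key observation: steps 2-5 multiply out to the identity, so the circuit reduces to the remaining gates.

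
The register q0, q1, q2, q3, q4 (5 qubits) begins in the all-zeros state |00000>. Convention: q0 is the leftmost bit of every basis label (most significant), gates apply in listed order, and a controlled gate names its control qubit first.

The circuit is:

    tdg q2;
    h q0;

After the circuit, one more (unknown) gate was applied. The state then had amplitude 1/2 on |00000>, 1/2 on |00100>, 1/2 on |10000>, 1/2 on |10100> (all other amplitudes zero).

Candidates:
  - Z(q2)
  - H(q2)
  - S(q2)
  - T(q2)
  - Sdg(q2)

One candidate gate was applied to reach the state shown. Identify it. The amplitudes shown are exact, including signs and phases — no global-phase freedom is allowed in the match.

It was H(q2) that produced the state shown.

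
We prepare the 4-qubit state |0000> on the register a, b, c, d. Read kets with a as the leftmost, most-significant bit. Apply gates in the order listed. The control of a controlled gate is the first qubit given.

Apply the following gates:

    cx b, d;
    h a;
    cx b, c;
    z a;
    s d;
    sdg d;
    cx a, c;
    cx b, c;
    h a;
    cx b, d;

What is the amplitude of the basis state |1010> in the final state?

|1010> carries amplitude 1/2 in the final state.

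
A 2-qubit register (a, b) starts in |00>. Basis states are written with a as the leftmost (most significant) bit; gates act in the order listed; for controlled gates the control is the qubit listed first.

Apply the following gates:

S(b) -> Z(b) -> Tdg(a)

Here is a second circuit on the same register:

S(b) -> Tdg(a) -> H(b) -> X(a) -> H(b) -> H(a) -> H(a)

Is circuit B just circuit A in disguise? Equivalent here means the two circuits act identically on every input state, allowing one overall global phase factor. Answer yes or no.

No, they are not equivalent — no single phase factor reconciles the two unitaries.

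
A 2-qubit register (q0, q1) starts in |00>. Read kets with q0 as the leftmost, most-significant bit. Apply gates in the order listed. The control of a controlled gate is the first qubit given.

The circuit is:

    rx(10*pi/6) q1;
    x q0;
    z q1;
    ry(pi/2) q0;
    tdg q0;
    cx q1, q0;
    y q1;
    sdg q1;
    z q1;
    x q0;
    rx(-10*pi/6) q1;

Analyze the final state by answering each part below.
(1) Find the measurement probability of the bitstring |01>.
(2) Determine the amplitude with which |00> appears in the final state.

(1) Outcome |01> occurs with probability 5/16 - 3*sqrt(2)/32.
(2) The amplitude on |00> is sqrt(6)*(1 + exp(I*pi/4))/8.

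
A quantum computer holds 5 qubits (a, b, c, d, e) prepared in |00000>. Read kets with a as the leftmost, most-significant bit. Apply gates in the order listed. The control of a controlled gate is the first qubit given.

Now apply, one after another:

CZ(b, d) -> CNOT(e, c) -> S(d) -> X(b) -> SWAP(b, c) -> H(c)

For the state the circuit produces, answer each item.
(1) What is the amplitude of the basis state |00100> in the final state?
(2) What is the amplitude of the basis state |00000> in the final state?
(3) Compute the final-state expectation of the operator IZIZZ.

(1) The final state's coefficient on |00100> equals -sqrt(2)/2.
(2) The final state's coefficient on |00000> equals sqrt(2)/2.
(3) The expectation value of IZIZZ is 1.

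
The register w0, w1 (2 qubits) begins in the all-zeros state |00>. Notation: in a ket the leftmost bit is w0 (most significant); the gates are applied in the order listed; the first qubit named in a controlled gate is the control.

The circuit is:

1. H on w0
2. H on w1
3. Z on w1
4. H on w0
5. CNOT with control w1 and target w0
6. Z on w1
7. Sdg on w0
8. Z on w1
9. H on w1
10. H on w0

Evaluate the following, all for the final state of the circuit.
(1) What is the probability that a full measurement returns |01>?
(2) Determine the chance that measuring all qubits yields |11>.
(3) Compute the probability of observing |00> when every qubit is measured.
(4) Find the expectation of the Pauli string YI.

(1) A full measurement returns |01> with probability 1/4.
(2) A full measurement returns |11> with probability 1/4.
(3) The probability of measuring |00> is 1/4.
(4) The expectation value of YI is 0.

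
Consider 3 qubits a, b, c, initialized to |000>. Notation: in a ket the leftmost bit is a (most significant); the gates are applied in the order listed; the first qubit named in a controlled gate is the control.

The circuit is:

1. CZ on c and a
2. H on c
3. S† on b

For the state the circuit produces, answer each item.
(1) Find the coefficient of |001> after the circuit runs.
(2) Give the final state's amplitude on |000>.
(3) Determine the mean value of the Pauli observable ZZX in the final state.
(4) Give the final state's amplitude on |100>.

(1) The final state's coefficient on |001> equals sqrt(2)/2.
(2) |000> carries amplitude sqrt(2)/2 in the final state.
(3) The expectation value of ZZX is 1.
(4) The final state's coefficient on |100> equals 0.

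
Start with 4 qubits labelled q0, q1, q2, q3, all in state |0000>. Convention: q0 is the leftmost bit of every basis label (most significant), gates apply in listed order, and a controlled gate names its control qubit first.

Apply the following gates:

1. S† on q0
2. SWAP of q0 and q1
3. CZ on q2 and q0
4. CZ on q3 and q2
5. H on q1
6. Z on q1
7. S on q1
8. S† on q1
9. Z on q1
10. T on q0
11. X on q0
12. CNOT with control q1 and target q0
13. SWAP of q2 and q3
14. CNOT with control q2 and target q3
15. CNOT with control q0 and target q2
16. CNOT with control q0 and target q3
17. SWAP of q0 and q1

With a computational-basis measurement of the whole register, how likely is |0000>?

Outcome |0000> occurs with probability 0. Key observation: gates 6-9 undo each other exactly, leaving only the rest of the circuit to track.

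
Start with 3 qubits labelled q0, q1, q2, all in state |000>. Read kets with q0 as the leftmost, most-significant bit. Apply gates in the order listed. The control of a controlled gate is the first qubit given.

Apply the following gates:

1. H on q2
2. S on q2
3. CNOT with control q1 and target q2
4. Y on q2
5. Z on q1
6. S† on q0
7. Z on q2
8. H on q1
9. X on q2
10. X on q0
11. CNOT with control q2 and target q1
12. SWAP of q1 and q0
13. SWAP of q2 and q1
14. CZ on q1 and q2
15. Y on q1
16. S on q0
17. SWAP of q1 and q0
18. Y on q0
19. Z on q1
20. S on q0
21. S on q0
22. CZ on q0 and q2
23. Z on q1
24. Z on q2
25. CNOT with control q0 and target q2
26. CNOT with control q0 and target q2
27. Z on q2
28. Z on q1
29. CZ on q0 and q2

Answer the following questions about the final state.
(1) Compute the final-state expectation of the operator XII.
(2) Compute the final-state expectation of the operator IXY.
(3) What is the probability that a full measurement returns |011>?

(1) In the final state, XII has expectation 0. Key observation: steps 22-29 multiply out to the identity, so the circuit reduces to the remaining gates.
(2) In the final state, IXY has expectation 0.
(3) Outcome |011> occurs with probability 1/4.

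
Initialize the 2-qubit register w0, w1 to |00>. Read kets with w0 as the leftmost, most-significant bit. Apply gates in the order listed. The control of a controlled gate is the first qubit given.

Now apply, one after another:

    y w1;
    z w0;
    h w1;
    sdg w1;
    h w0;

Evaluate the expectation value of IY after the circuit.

In the final state, IY has expectation 1.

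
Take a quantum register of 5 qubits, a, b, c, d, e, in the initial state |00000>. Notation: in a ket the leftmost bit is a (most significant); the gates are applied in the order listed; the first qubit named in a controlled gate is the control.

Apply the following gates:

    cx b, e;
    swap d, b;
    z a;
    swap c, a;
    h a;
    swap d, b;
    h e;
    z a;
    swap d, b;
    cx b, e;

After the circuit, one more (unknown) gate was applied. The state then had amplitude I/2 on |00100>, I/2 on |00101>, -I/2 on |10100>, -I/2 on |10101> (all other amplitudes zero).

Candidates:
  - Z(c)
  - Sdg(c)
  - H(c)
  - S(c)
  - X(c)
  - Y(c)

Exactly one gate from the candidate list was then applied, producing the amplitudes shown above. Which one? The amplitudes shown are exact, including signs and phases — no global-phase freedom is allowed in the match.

The applied gate was Y(c).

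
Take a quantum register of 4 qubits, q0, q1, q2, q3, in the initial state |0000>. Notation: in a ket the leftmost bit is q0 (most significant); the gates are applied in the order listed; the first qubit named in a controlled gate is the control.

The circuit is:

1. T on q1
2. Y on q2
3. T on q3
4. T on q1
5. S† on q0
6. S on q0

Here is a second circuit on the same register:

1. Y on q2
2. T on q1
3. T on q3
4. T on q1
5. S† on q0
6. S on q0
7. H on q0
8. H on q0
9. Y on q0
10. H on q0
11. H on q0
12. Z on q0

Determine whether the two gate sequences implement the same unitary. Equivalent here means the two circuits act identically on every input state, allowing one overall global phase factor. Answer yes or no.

No, they are not equivalent — no single phase factor reconciles the two unitaries.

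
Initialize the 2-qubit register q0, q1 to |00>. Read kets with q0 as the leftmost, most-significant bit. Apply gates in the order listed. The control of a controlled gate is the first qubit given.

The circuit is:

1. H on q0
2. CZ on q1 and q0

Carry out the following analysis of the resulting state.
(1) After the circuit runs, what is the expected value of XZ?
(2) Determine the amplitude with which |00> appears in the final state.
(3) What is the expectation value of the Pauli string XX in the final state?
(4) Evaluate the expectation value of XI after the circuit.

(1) In the final state, XZ has expectation 1.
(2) The final state's coefficient on |00> equals sqrt(2)/2.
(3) In the final state, XX has expectation 0.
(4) The expectation value of XI is 1.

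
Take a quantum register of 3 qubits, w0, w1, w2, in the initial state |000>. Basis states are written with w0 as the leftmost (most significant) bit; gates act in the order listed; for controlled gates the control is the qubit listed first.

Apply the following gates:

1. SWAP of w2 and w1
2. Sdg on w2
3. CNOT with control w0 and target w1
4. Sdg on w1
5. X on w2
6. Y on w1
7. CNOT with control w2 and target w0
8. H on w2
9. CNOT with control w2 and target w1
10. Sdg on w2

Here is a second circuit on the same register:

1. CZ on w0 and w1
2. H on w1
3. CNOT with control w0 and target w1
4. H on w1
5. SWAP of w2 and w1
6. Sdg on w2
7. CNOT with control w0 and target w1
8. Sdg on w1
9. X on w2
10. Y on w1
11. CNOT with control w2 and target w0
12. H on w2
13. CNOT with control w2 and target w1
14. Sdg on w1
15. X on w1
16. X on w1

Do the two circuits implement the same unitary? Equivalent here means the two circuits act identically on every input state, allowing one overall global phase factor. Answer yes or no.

No, they are not equivalent — no single phase factor reconciles the two unitaries.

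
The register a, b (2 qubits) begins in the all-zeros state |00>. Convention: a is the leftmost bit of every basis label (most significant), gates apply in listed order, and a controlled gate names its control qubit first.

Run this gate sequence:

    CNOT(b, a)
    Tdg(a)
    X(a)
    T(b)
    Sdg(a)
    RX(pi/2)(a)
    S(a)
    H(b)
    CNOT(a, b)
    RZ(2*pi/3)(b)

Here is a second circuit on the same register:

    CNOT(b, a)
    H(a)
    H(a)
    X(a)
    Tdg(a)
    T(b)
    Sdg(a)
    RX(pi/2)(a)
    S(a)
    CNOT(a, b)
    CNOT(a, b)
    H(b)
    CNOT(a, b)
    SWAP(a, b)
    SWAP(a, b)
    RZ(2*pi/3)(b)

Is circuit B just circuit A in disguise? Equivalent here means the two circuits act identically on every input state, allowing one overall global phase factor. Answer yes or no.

No, they are not equivalent — no single phase factor reconciles the two unitaries.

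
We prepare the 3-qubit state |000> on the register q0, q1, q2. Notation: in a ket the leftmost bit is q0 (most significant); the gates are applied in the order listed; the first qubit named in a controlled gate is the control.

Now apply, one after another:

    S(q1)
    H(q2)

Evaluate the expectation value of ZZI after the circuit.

The observable ZZI averages to 1.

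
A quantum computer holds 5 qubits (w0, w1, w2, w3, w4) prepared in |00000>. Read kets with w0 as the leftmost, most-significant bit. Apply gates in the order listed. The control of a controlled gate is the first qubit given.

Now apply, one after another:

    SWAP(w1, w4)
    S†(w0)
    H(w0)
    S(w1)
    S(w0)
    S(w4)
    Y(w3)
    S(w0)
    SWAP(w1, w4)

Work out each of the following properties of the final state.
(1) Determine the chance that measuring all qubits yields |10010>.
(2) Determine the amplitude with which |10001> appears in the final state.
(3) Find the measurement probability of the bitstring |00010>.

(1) A full measurement returns |10010> with probability 1/2.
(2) The amplitude on |10001> is 0.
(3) A full measurement returns |00010> with probability 1/2.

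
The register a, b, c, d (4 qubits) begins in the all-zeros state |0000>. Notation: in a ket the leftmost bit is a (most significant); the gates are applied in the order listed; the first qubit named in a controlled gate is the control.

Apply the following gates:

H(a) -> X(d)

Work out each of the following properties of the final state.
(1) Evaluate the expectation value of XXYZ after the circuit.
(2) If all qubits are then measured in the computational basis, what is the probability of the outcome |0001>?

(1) The observable XXYZ averages to 0.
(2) Outcome |0001> occurs with probability 1/2.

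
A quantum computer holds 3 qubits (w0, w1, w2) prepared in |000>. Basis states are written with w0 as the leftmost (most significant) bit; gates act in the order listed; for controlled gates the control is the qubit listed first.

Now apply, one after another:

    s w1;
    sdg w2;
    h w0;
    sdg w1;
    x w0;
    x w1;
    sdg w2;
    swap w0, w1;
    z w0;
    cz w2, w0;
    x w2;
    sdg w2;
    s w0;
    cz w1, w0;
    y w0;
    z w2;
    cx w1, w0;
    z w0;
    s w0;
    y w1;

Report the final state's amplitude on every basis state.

The resulting statevector has amplitude sqrt(2)/2 on |011>, -sqrt(2)*I/2 on |101>, and 0 on every other basis state.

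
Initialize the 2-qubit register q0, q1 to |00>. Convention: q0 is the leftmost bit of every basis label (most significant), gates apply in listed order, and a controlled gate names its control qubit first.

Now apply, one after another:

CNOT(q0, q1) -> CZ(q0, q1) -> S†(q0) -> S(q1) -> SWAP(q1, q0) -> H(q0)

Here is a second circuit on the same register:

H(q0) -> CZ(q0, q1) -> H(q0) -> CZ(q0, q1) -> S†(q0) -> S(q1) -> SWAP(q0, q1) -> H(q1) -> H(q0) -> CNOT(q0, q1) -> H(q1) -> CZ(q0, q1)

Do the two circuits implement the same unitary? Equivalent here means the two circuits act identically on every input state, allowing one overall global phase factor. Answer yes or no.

No, they are not equivalent — no single phase factor reconciles the two unitaries.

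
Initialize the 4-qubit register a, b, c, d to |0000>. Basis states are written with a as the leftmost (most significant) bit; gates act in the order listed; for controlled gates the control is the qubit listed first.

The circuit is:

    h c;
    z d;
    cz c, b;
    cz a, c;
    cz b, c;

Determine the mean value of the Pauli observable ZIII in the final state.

The observable ZIII averages to 1.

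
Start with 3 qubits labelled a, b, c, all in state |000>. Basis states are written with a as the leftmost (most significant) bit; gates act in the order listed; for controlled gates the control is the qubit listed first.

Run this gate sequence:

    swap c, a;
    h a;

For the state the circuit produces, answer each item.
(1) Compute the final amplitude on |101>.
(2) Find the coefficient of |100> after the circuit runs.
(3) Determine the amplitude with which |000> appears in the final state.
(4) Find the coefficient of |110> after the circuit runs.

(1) |101> carries amplitude 0 in the final state.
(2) |100> carries amplitude sqrt(2)/2 in the final state.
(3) The final state's coefficient on |000> equals sqrt(2)/2.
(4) The amplitude on |110> is 0.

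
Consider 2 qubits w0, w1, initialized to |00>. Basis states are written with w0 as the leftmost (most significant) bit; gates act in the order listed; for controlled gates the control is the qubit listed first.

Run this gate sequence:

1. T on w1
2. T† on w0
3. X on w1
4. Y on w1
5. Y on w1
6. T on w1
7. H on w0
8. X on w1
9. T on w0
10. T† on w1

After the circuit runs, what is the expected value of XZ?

The expectation value of XZ is sqrt(2)/2.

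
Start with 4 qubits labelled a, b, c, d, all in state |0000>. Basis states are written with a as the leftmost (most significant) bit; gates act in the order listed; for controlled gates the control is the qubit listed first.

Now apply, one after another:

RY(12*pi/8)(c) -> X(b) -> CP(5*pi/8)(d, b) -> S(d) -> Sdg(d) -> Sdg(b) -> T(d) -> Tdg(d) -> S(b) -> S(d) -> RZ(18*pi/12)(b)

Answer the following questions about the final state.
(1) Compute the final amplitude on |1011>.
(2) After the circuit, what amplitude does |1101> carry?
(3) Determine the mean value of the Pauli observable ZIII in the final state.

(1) The final state's coefficient on |1011> equals 0. Key observation: steps 5-10 multiply out to the identity, so the circuit reduces to the remaining gates.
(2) The amplitude on |1101> is 0.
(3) The expectation value of ZIII is 1.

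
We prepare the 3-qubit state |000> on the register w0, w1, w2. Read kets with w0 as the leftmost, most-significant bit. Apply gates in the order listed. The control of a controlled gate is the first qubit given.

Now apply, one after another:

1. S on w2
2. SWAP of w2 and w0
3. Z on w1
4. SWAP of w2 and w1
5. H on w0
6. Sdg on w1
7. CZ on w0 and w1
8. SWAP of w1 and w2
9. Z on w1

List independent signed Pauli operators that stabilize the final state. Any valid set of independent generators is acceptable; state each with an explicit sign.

The final state is stabilized by the group generated by +XII, +IZI, +IIZ; other independent generating sets are equally valid.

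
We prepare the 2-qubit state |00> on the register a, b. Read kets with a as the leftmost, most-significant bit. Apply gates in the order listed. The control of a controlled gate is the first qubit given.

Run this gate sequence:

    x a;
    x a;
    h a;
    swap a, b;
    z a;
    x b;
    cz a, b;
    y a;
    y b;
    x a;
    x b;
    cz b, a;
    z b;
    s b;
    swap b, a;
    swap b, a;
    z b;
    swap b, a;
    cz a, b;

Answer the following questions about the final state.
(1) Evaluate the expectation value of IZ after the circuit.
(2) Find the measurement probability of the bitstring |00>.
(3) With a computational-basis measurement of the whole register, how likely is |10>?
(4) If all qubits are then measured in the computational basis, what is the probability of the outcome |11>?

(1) The observable IZ averages to 1. Key observation: the block from step 15 through step 16 cancels to the identity and can be dropped.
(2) A full measurement returns |00> with probability 1/2.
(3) A full measurement returns |10> with probability 1/2.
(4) The probability of measuring |11> is 0.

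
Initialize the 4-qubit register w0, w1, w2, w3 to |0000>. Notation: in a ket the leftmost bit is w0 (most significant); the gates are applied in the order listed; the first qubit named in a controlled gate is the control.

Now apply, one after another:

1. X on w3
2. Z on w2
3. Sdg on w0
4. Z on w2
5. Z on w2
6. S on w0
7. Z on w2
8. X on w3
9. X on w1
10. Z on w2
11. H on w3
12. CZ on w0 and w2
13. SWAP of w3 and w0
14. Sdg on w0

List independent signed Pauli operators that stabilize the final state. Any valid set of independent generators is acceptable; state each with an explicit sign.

The stabilizer group can be generated by -YIII, -IZII, +IIZI, +IIIZ, among other valid generating sets. Key observation: the block from step 1 through step 8 cancels to the identity and can be dropped.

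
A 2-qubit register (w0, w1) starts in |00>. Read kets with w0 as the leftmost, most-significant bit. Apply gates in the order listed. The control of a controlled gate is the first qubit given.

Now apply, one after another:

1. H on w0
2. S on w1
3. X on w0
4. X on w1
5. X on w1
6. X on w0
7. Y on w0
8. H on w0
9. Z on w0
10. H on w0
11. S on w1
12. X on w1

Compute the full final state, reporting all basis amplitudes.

The final amplitudes are 0 on |00>, sqrt(2)*I/2 on |01>, 0 on |10>, -sqrt(2)*I/2 on |11>. Key observation: the block from step 3 through step 6 cancels to the identity and can be dropped.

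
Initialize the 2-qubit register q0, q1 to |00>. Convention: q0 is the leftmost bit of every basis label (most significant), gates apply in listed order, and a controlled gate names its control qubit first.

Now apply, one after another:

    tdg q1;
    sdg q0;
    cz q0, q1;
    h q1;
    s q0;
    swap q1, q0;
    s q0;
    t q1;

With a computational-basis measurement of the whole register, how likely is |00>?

A full measurement returns |00> with probability 1/2.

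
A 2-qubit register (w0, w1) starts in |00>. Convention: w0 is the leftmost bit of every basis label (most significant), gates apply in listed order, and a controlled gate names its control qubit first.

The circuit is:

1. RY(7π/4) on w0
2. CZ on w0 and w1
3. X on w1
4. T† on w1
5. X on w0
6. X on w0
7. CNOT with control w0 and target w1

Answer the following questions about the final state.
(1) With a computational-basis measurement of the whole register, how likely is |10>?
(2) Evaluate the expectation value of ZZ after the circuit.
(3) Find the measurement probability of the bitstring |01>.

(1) A full measurement returns |10> with probability 1/2 - sqrt(2)/4.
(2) In the final state, ZZ has expectation -1.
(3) The probability of measuring |01> is sqrt(2)/4 + 1/2.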